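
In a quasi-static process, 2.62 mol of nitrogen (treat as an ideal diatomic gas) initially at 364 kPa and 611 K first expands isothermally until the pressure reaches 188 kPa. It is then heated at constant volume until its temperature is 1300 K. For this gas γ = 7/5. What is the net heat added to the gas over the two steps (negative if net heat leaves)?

46300 J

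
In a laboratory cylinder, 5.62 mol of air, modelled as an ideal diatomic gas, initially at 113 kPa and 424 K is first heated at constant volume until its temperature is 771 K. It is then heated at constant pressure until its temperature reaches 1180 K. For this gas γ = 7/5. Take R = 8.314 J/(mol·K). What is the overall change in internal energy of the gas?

88300 J

V₁ = nRT₁/P₁ = 5.62×8.314×424/113 = 175 L.
Step 1 — Isochoric: V stays 175 L; P/T = const ⇒ T₂ = 771 K, P₂ = 205 kPa.
W = 0 (no volume change).
ΔU = nCvΔT = 5.62×20.8×(771−424) = 40500 J.
Q = ΔU = 40500 J.
State after step 1: P = 205 kPa, V = 175 L, T = 771 K.
Step 2 — Isobaric: P stays 205 kPa; V/T = const ⇒ T₂ = 1180 K, V₂ = 268 L.
W = PΔV = 205×(268−175) kPa·L = 19100 J.
ΔU = nCvΔT = 5.62×20.8×(1180−771) = 47800 J.
Q = ΔU + W = nCpΔT = 66900 J.
Net over both steps: W = 19100 J, Q = 107000 J, ΔU = 88300 J.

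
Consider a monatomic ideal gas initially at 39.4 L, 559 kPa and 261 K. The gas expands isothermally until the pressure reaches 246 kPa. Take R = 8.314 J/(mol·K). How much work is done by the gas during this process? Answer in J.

18100 J

n = P₁V₁/(RT₁) = 559×39.4/(8.314×261) = 10.1 mol.
Isothermal: T stays 261 K; PV = const ⇒ V₂ = 89.5 L, P₂ = 246 kPa.
W = nRT ln(V₂/V₁) = 10.1×8.314×261×ln(2.27) = 18100 J.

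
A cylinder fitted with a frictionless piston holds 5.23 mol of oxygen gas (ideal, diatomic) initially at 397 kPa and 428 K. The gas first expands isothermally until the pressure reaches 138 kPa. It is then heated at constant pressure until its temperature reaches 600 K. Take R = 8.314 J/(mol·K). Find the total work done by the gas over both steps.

27100 J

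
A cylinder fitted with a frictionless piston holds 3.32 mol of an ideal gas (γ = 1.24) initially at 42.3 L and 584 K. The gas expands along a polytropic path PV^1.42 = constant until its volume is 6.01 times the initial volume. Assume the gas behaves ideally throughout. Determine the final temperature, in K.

275 K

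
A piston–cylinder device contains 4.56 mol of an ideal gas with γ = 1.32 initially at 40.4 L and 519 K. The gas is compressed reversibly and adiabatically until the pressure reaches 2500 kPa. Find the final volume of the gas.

P₁ = nRT₁/V₁ = 4.56×8.314×519/40.4 = 487 kPa.
Adiabatic: T₂/T₁ = (P₂/P₁)^((γ−1)/γ) ⇒ T₂ = 519×(5.13)^0.242 = 772 K; V₂ = 11.7 L.

11.7 L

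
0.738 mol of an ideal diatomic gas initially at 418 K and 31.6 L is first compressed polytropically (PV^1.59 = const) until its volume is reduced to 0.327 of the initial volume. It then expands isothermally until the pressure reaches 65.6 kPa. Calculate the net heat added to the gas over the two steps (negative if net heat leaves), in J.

P₁ = nRT₁/V₁ = 0.738×8.314×418/31.6 = 81.2 kPa.
Step 1 — Polytropic n=1.59: T₂ = T₁(V₁/V₂)^(n−1) = 418×(3.06)^0.59 = 808 K; P₂ = P₁(V₁/V₂)^n = 480 kPa.
W = (P₁V₁−P₂V₂)/(n−1) = (81.2×31.6−480×10.3)/0.59 = -4060 J.
ΔU = nCvΔT = 0.738×20.8×(808−418) = 5990 J.
Q = ΔU + W = 1930 J.
State after step 1: P = 480 kPa, V = 10.3 L, T = 808 K.
Step 2 — Isothermal: T stays 808 K; PV = const ⇒ V₂ = 75.6 L, P₂ = 65.6 kPa.
ΔU = 0 (ideal gas, T constant).
W = nRT ln(V₂/V₁) = 0.738×8.314×808×ln(7.32) = 9870 J.
Q = ΔU + W = 9870 J.
Net over both steps: W = 5810 J, Q = 11800 J, ΔU = 5990 J.

11800 J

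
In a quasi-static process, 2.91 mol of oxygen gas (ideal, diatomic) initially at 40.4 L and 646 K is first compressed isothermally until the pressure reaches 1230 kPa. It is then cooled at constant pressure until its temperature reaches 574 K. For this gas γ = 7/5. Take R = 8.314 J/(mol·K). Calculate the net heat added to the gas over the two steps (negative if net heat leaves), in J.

-24200 J

P₁ = nRT₁/V₁ = 2.91×8.314×646/40.4 = 387 kPa.
Step 1 — Isothermal: T stays 646 K; PV = const ⇒ V₂ = 12.7 L, P₂ = 1230 kPa.
ΔU = 0 (ideal gas, T constant).
W = nRT ln(V₂/V₁) = 2.91×8.314×646×ln(0.315) = -18100 J.
Q = ΔU + W = -18100 J.
State after step 1: P = 1230 kPa, V = 12.7 L, T = 646 K.
Step 2 — Isobaric: P stays 1230 kPa; V/T = const ⇒ T₂ = 574 K, V₂ = 11.3 L.
W = PΔV = 1230×(11.3−12.7) kPa·L = -1740 J.
ΔU = nCvΔT = 2.91×20.8×(574−646) = -4350 J.
Q = ΔU + W = nCpΔT = -6100 J.
Net over both steps: W = -19800 J, Q = -24200 J, ΔU = -4350 J.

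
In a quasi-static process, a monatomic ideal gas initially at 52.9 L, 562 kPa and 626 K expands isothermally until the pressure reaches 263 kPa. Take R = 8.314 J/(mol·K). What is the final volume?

Isothermal: T stays 626 K; PV = const ⇒ V₂ = 113 L, P₂ = 263 kPa.

113 L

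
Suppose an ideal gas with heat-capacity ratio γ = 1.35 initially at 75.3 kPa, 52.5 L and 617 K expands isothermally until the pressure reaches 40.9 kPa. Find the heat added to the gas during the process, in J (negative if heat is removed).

2410 J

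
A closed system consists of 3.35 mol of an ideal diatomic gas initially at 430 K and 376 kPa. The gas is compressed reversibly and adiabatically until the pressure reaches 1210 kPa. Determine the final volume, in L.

13.8 L

V₁ = nRT₁/P₁ = 3.35×8.314×430/376 = 31.9 L.
Adiabatic: T₂/T₁ = (P₂/P₁)^((γ−1)/γ) ⇒ T₂ = 430×(3.22)^0.286 = 600 K; V₂ = 13.8 L.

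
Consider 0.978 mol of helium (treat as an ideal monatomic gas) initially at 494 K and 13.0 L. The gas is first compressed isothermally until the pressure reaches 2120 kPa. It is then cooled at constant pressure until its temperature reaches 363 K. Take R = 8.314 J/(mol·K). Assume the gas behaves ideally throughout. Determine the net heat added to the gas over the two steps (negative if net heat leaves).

-10400 J

P₁ = nRT₁/V₁ = 0.978×8.314×494/13.0 = 309 kPa.
Step 1 — Isothermal: T stays 494 K; PV = const ⇒ V₂ = 1.89 L, P₂ = 2120 kPa.
ΔU = 0 (ideal gas, T constant).
W = nRT ln(V₂/V₁) = 0.978×8.314×494×ln(0.146) = -7740 J.
Q = ΔU + W = -7740 J.
State after step 1: P = 2120 kPa, V = 1.89 L, T = 494 K.
Step 2 — Isobaric: P stays 2120 kPa; V/T = const ⇒ T₂ = 363 K, V₂ = 1.39 L.
W = PΔV = 2120×(1.39−1.89) kPa·L = -1070 J.
ΔU = nCvΔT = 0.978×12.5×(363−494) = -1600 J.
Q = ΔU + W = nCpΔT = -2660 J.
Net over both steps: W = -8800 J, Q = -10400 J, ΔU = -1600 J.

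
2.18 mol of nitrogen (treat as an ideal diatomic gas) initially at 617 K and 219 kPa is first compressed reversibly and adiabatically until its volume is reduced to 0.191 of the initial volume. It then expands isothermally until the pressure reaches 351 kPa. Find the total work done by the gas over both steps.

13800 J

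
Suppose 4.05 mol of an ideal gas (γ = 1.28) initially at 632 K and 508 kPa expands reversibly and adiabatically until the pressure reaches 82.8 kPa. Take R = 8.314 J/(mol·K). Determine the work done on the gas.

-24900 J

V₁ = nRT₁/P₁ = 4.05×8.314×632/508 = 41.9 L.
Adiabatic: T₂/T₁ = (P₂/P₁)^((γ−1)/γ) ⇒ T₂ = 632×(0.163)^0.219 = 425 K; V₂ = 173 L.
ΔU = nCvΔT = 4.05×29.7×(425−632) = -24900 J.
Q = 0 for an adiabatic process, so W = −ΔU = 24900 J.
Work done on the gas = −W_by = -24900 J.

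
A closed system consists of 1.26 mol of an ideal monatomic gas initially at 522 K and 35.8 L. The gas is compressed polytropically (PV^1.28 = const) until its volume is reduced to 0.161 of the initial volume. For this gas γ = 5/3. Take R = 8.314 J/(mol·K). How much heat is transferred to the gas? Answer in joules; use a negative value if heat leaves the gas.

-7560 J

P₁ = nRT₁/V₁ = 1.26×8.314×522/35.8 = 153 kPa.
Polytropic n=1.28: T₂ = T₁(V₁/V₂)^(n−1) = 522×(6.21)^0.28 = 870 K; P₂ = P₁(V₁/V₂)^n = 1580 kPa.
W = (P₁V₁−P₂V₂)/(n−1) = (153×35.8−1580×5.76)/0.28 = -13000 J.
ΔU = nCvΔT = 1.26×12.5×(870−522) = 5480 J.
Q = ΔU + W = -7560 J.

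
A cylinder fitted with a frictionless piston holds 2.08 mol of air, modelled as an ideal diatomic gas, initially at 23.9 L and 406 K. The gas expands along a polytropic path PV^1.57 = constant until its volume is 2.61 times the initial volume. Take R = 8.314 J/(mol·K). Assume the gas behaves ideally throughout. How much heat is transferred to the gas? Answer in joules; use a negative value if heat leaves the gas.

-2210 J

P₁ = nRT₁/V₁ = 2.08×8.314×406/23.9 = 294 kPa.
Polytropic n=1.57: T₂ = T₁(V₁/V₂)^(n−1) = 406×(0.383)^0.57 = 235 K; P₂ = P₁(V₁/V₂)^n = 65.1 kPa.
W = (P₁V₁−P₂V₂)/(n−1) = (294×23.9−65.1×62.4)/0.57 = 5190 J.
ΔU = nCvΔT = 2.08×20.8×(235−406) = -7390 J.
Q = ΔU + W = -2210 J.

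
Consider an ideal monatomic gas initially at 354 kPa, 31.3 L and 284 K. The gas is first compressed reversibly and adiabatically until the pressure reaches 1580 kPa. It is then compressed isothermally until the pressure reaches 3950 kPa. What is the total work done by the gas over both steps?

-32100 J

n = P₁V₁/(RT₁) = 354×31.3/(8.314×284) = 4.69 mol.
Step 1 — Adiabatic: T₂/T₁ = (P₂/P₁)^((γ−1)/γ) ⇒ T₂ = 284×(4.46)^0.400 = 517 K; V₂ = 12.8 L.
ΔU = nCvΔT = 4.69×12.5×(517−284) = 13600 J.
Q = 0 for an adiabatic process, so W = −ΔU = -13600 J.
State after step 1: P = 1580 kPa, V = 12.8 L, T = 517 K.
Step 2 — Isothermal: T stays 517 K; PV = const ⇒ V₂ = 5.10 L, P₂ = 3950 kPa.
ΔU = 0 (ideal gas, T constant).
W = nRT ln(V₂/V₁) = 4.69×8.314×517×ln(0.400) = -18500 J.
Q = ΔU + W = -18500 J.
Net over both steps: W = -32100 J, Q = -18500 J, ΔU = 13600 J.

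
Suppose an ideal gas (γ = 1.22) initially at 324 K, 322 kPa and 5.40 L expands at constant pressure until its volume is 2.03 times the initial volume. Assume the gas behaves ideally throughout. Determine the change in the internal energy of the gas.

8140 J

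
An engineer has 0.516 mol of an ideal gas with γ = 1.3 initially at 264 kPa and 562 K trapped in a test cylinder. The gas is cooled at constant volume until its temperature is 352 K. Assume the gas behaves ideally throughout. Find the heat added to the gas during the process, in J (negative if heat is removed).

-3000 J

V₁ = nRT₁/P₁ = 0.516×8.314×562/264 = 9.13 L.
Isochoric: V stays 9.13 L; P/T = const ⇒ T₂ = 352 K, P₂ = 165 kPa.
W = 0 (no volume change).
ΔU = nCvΔT = 0.516×27.7×(352−562) = -3000 J.
Q = ΔU = -3000 J.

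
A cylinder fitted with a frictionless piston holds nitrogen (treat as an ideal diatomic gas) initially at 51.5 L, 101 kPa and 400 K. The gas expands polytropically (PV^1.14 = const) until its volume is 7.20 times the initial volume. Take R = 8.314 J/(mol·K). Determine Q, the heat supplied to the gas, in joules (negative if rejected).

5830 J

n = P₁V₁/(RT₁) = 101×51.5/(8.314×400) = 1.56 mol.
Polytropic n=1.14: T₂ = T₁(V₁/V₂)^(n−1) = 400×(0.139)^0.14 = 303 K; P₂ = P₁(V₁/V₂)^n = 10.6 kPa.
W = (P₁V₁−P₂V₂)/(n−1) = (101×51.5−10.6×371)/0.14 = 8970 J.
ΔU = nCvΔT = 1.56×20.8×(303−400) = -3140 J.
Q = ΔU + W = 5830 J.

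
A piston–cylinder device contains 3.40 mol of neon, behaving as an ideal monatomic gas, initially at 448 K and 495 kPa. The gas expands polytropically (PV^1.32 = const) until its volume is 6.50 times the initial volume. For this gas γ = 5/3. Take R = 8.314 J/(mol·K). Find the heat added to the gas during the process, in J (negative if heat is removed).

9270 J

V₁ = nRT₁/P₁ = 3.40×8.314×448/495 = 25.6 L.
Polytropic n=1.32: T₂ = T₁(V₁/V₂)^(n−1) = 448×(0.154)^0.32 = 246 K; P₂ = P₁(V₁/V₂)^n = 41.8 kPa.
W = (P₁V₁−P₂V₂)/(n−1) = (495×25.6−41.8×166)/0.32 = 17800 J.
ΔU = nCvΔT = 3.40×12.5×(246−448) = -8560 J.
Q = ΔU + W = 9270 J.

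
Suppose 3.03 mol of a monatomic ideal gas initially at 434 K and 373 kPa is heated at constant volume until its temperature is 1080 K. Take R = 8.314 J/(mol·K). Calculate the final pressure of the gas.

V₁ = nRT₁/P₁ = 3.03×8.314×434/373 = 29.3 L.
Isochoric: V stays 29.3 L; P/T = const ⇒ T₂ = 1080 K, P₂ = 928 kPa.

928 kPa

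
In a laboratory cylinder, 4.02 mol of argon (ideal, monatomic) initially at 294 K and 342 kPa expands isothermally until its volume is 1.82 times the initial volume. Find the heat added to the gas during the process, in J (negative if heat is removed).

5880 J

V₁ = nRT₁/P₁ = 4.02×8.314×294/342 = 28.7 L.
Isothermal: T stays 294 K; PV = const ⇒ V₂ = 52.3 L, P₂ = 188 kPa.
ΔU = 0 (ideal gas, T constant).
W = nRT ln(V₂/V₁) = 4.02×8.314×294×ln(1.82) = 5880 J.
Q = ΔU + W = 5880 J.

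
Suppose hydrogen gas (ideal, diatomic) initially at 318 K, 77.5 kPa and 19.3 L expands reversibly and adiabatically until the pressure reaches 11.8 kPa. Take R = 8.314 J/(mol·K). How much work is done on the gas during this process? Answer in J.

n = P₁V₁/(RT₁) = 77.5×19.3/(8.314×318) = 0.566 mol.
Adiabatic: T₂/T₁ = (P₂/P₁)^((γ−1)/γ) ⇒ T₂ = 318×(0.152)^0.286 = 186 K; V₂ = 74.0 L.
ΔU = nCvΔT = 0.566×20.8×(186−318) = -1560 J.
Q = 0 for an adiabatic process, so W = −ΔU = 1560 J.
Work done on the gas = −W_by = -1560 J.

-1560 J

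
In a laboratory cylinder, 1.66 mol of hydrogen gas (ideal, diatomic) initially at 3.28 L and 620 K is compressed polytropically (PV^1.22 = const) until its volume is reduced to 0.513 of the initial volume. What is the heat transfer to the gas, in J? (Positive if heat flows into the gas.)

-2770 J

P₁ = nRT₁/V₁ = 1.66×8.314×620/3.28 = 2610 kPa.
Polytropic n=1.22: T₂ = T₁(V₁/V₂)^(n−1) = 620×(1.95)^0.22 = 718 K; P₂ = P₁(V₁/V₂)^n = 5890 kPa.
W = (P₁V₁−P₂V₂)/(n−1) = (2610×3.28−5890×1.68)/0.22 = -6150 J.
ΔU = nCvΔT = 1.66×20.8×(718−620) = 3380 J.
Q = ΔU + W = -2770 J.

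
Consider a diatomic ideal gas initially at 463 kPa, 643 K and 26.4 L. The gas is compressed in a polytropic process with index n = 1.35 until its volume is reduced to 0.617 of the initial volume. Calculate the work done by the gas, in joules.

n = P₁V₁/(RT₁) = 463×26.4/(8.314×643) = 2.29 mol.
Polytropic n=1.35: T₂ = T₁(V₁/V₂)^(n−1) = 643×(1.62)^0.35 = 761 K; P₂ = P₁(V₁/V₂)^n = 889 kPa.
W = (P₁V₁−P₂V₂)/(n−1) = (463×26.4−889×16.3)/0.35 = -6430 J.

-6430 J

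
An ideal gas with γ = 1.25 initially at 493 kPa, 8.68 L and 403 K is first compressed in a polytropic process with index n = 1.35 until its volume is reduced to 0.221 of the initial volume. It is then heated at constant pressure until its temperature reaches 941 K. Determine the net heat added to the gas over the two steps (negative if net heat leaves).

n = P₁V₁/(RT₁) = 493×8.68/(8.314×403) = 1.28 mol.
Step 1 — Polytropic n=1.35: T₂ = T₁(V₁/V₂)^(n−1) = 403×(4.52)^0.35 = 684 K; P₂ = P₁(V₁/V₂)^n = 3780 kPa.
W = (P₁V₁−P₂V₂)/(n−1) = (493×8.68−3780×1.92)/0.35 = -8510 J.
ΔU = nCvΔT = 1.28×33.3×(684−403) = 11900 J.
Q = ΔU + W = 3400 J.
State after step 1: P = 3780 kPa, V = 1.92 L, T = 684 K.
Step 2 — Isobaric: P stays 3780 kPa; V/T = const ⇒ T₂ = 941 K, V₂ = 2.64 L.
W = PΔV = 3780×(2.64−1.92) kPa·L = 2730 J.
ΔU = nCvΔT = 1.28×33.3×(941−684) = 10900 J.
Q = ΔU + W = nCpΔT = 13700 J.
Net over both steps: W = -5780 J, Q = 17100 J, ΔU = 22900 J.

17100 J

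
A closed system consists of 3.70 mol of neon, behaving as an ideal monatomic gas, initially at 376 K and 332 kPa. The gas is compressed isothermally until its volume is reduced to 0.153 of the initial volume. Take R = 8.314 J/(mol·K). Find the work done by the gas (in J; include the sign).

V₁ = nRT₁/P₁ = 3.70×8.314×376/332 = 34.8 L.
Isothermal: T stays 376 K; PV = const ⇒ V₂ = 5.33 L, P₂ = 2170 kPa.
W = nRT ln(V₂/V₁) = 3.70×8.314×376×ln(0.153) = -21700 J.

-21700 J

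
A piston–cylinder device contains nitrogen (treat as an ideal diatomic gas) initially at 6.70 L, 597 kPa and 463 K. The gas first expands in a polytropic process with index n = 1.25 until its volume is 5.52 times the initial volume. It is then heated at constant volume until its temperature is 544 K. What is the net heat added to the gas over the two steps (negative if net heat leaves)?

n = P₁V₁/(RT₁) = 597×6.70/(8.314×463) = 1.04 mol.
Step 1 — Polytropic n=1.25: T₂ = T₁(V₁/V₂)^(n−1) = 463×(0.181)^0.25 = 302 K; P₂ = P₁(V₁/V₂)^n = 70.6 kPa.
W = (P₁V₁−P₂V₂)/(n−1) = (597×6.70−70.6×37.0)/0.25 = 5560 J.
ΔU = nCvΔT = 1.04×20.8×(302−463) = -3480 J.
Q = ΔU + W = 2090 J.
State after step 1: P = 70.6 kPa, V = 37.0 L, T = 302 K.
Step 2 — Isochoric: V stays 37.0 L; P/T = const ⇒ T₂ = 544 K, P₂ = 127 kPa.
W = 0 (no volume change).
ΔU = nCvΔT = 1.04×20.8×(544−302) = 5230 J.
Q = ΔU = 5230 J.
Net over both steps: W = 5560 J, Q = 7310 J, ΔU = 1750 J.

7310 J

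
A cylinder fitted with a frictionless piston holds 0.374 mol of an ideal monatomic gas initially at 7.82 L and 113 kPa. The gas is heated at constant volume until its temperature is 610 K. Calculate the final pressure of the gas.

T₁ = P₁V₁/(nR) = 113×7.82/(0.374×8.314) = 284 K.
Isochoric: V stays 7.82 L; P/T = const ⇒ T₂ = 610 K, P₂ = 243 kPa.

243 kPa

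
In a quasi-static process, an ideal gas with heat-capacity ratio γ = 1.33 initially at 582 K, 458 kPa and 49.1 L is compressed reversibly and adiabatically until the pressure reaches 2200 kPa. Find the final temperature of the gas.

Adiabatic: T₂/T₁ = (P₂/P₁)^((γ−1)/γ) ⇒ T₂ = 582×(4.80)^0.248 = 859 K; V₂ = 15.1 L.

859 K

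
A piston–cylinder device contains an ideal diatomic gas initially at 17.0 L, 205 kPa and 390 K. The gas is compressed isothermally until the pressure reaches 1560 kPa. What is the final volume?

2.23 L

Isothermal: T stays 390 K; PV = const ⇒ V₂ = 2.23 L, P₂ = 1560 kPa.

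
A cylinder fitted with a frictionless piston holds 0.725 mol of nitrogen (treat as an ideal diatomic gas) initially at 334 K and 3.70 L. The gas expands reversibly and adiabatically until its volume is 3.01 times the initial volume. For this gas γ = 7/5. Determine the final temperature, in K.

P₁ = nRT₁/V₁ = 0.725×8.314×334/3.70 = 544 kPa.
Adiabatic: TV^(γ−1) = const ⇒ T₂ = 334×(0.332)^0.400 = 215 K; PV^γ = const ⇒ P₂ = 116 kPa.

215 K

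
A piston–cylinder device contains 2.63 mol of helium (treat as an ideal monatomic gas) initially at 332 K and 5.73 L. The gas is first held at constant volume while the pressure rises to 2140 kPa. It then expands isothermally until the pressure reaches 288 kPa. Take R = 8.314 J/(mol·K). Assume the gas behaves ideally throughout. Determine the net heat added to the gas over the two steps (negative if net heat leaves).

32100 J

P₁ = nRT₁/V₁ = 2.63×8.314×332/5.73 = 1270 kPa.
Step 1 — Isochoric: V stays 5.73 L; P/T = const ⇒ T₂ = 561 K, P₂ = 2140 kPa.
W = 0 (no volume change).
ΔU = nCvΔT = 2.63×12.5×(561−332) = 7500 J.
Q = ΔU = 7500 J.
State after step 1: P = 2140 kPa, V = 5.73 L, T = 561 K.
Step 2 — Isothermal: T stays 561 K; PV = const ⇒ V₂ = 42.6 L, P₂ = 288 kPa.
ΔU = 0 (ideal gas, T constant).
W = nRT ln(V₂/V₁) = 2.63×8.314×561×ln(7.43) = 24600 J.
Q = ΔU + W = 24600 J.
Net over both steps: W = 24600 J, Q = 32100 J, ΔU = 7500 J.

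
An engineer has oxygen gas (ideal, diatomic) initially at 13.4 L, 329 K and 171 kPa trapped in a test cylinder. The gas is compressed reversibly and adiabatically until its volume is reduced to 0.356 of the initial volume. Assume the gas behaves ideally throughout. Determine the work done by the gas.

n = P₁V₁/(RT₁) = 171×13.4/(8.314×329) = 0.838 mol.
Adiabatic: TV^(γ−1) = const ⇒ T₂ = 329×(2.81)^0.400 = 497 K; PV^γ = const ⇒ P₂ = 726 kPa.
ΔU = nCvΔT = 0.838×20.8×(497−329) = 2930 J.
Q = 0 for an adiabatic process, so W = −ΔU = -2930 J.

-2930 J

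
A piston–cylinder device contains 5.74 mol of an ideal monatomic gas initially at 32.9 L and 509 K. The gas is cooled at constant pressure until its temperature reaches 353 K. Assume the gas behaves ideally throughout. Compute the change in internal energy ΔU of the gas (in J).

P₁ = nRT₁/V₁ = 5.74×8.314×509/32.9 = 738 kPa.
Isobaric: P stays 738 kPa; V/T = const ⇒ T₂ = 353 K, V₂ = 22.8 L.
For an ideal gas ΔU = nCvΔT with Cv = (3/2)R = 12.5 J/(mol·K).
ΔU = 5.74×12.5×(353−509) = -11200 J.

-11200 J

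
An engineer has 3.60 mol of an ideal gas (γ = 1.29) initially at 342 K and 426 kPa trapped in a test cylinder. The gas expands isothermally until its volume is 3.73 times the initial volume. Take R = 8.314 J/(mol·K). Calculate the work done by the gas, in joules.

V₁ = nRT₁/P₁ = 3.60×8.314×342/426 = 24.0 L.
Isothermal: T stays 342 K; PV = const ⇒ V₂ = 89.6 L, P₂ = 114 kPa.
W = nRT ln(V₂/V₁) = 3.60×8.314×342×ln(3.73) = 13500 J.

13500 J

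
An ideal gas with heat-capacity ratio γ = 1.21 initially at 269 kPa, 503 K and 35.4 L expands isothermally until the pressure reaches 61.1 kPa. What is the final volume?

156 L

Isothermal: T stays 503 K; PV = const ⇒ V₂ = 156 L, P₂ = 61.1 kPa.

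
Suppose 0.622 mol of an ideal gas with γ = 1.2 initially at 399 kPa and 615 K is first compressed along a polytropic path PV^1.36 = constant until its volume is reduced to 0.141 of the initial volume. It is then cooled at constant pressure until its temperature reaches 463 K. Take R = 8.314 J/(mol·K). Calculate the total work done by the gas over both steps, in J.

V₁ = nRT₁/P₁ = 0.622×8.314×615/399 = 7.97 L.
Step 1 — Polytropic n=1.36: T₂ = T₁(V₁/V₂)^(n−1) = 615×(7.09)^0.36 = 1240 K; P₂ = P₁(V₁/V₂)^n = 5730 kPa.
W = (P₁V₁−P₂V₂)/(n−1) = (399×7.97−5730×1.12)/0.36 = -9050 J.
ΔU = nCvΔT = 0.622×41.6×(1240−615) = 16300 J.
Q = ΔU + W = 7240 J.
State after step 1: P = 5730 kPa, V = 1.12 L, T = 1240 K.
Step 2 — Isobaric: P stays 5730 kPa; V/T = const ⇒ T₂ = 463 K, V₂ = 0.418 L.
W = PΔV = 5730×(0.418−1.12) kPa·L = -4040 J.
ΔU = nCvΔT = 0.622×41.6×(463−1240) = -20200 J.
Q = ΔU + W = nCpΔT = -24300 J.
Net over both steps: W = -13100 J, Q = -17000 J, ΔU = -3930 J.

-13100 J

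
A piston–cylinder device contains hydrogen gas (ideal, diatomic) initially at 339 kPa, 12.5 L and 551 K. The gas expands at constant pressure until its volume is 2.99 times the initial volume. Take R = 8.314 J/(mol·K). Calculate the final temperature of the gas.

1650 K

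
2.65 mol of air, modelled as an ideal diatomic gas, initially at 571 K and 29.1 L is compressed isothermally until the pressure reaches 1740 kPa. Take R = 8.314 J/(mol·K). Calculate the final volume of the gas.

7.23 L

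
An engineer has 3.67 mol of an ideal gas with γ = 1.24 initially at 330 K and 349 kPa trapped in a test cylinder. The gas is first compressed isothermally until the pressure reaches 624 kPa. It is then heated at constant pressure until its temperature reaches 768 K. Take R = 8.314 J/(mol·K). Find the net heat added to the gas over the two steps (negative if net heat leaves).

V₁ = nRT₁/P₁ = 3.67×8.314×330/349 = 28.9 L.
Step 1 — Isothermal: T stays 330 K; PV = const ⇒ V₂ = 16.1 L, P₂ = 624 kPa.
ΔU = 0 (ideal gas, T constant).
W = nRT ln(V₂/V₁) = 3.67×8.314×330×ln(0.559) = -5850 J.
Q = ΔU + W = -5850 J.
State after step 1: P = 624 kPa, V = 16.1 L, T = 330 K.
Step 2 — Isobaric: P stays 624 kPa; V/T = const ⇒ T₂ = 768 K, V₂ = 37.6 L.
W = PΔV = 624×(37.6−16.1) kPa·L = 13400 J.
ΔU = nCvΔT = 3.67×34.6×(768−330) = 55700 J.
Q = ΔU + W = nCpΔT = 69000 J.
Net over both steps: W = 7510 J, Q = 63200 J, ΔU = 55700 J.

63200 J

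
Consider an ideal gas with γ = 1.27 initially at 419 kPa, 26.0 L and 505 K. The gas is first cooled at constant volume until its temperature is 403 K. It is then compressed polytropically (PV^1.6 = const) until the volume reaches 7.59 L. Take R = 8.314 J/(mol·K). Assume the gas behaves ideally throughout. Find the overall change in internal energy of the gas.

n = P₁V₁/(RT₁) = 419×26.0/(8.314×505) = 2.59 mol.
Step 1 — Isochoric: V stays 26.0 L; P/T = const ⇒ T₂ = 403 K, P₂ = 334 kPa.
W = 0 (no volume change).
ΔU = nCvΔT = 2.59×30.8×(403−505) = -8150 J.
Q = ΔU = -8150 J.
State after step 1: P = 334 kPa, V = 26.0 L, T = 403 K.
Step 2 — Polytropic n=1.6: T₂ = T₁(V₁/V₂)^(n−1) = 403×(3.43)^0.60 = 844 K; P₂ = P₁(V₁/V₂)^n = 2400 kPa.
W = (P₁V₁−P₂V₂)/(n−1) = (334×26.0−2400×7.59)/0.60 = -15800 J.
ΔU = nCvΔT = 2.59×30.8×(844−403) = 35200 J.
Q = ΔU + W = 19400 J.
Net over both steps: W = -15800 J, Q = 11200 J, ΔU = 27100 J.

27100 J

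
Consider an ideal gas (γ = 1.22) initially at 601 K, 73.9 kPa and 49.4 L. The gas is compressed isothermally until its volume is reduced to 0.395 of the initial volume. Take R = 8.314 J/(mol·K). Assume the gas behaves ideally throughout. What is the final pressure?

Isothermal: T stays 601 K; PV = const ⇒ V₂ = 19.5 L, P₂ = 187 kPa.

187 kPa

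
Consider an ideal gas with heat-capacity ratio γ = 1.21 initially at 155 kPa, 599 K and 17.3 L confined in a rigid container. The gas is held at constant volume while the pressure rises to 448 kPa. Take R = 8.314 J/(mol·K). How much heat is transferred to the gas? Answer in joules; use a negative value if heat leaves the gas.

n = P₁V₁/(RT₁) = 155×17.3/(8.314×599) = 0.538 mol.
Isochoric: V stays 17.3 L; P/T = const ⇒ T₂ = 1730 K, P₂ = 448 kPa.
W = 0 (no volume change).
ΔU = nCvΔT = 0.538×39.6×(1730−599) = 24100 J.
Q = ΔU = 24100 J.

24100 J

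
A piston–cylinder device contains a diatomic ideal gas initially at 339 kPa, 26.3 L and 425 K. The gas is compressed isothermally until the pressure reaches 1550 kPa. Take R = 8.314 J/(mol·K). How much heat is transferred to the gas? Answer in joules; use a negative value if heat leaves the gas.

n = P₁V₁/(RT₁) = 339×26.3/(8.314×425) = 2.52 mol.
Isothermal: T stays 425 K; PV = const ⇒ V₂ = 5.75 L, P₂ = 1550 kPa.
ΔU = 0 (ideal gas, T constant).
W = nRT ln(V₂/V₁) = 2.52×8.314×425×ln(0.219) = -13600 J.
Q = ΔU + W = -13600 J.

-13600 J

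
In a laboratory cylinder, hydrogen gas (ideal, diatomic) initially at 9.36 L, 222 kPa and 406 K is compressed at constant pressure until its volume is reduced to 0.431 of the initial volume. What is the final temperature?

Isobaric: P stays 222 kPa; V/T = const ⇒ T₂ = 175 K, V₂ = 4.03 L.

175 K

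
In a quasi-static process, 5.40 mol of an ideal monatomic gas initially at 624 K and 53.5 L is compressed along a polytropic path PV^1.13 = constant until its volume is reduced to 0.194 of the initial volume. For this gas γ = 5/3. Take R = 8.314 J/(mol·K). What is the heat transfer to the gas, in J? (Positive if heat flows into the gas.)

-41200 J

P₁ = nRT₁/V₁ = 5.40×8.314×624/53.5 = 524 kPa.
Polytropic n=1.13: T₂ = T₁(V₁/V₂)^(n−1) = 624×(5.15)^0.13 = 772 K; P₂ = P₁(V₁/V₂)^n = 3340 kPa.
W = (P₁V₁−P₂V₂)/(n−1) = (524×53.5−3340×10.4)/0.13 = -51200 J.
ΔU = nCvΔT = 5.40×12.5×(772−624) = 9990 J.
Q = ΔU + W = -41200 J.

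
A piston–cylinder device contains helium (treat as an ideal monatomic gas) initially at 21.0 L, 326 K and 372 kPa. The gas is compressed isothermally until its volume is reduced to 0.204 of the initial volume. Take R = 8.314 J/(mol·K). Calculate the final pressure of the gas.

Isothermal: T stays 326 K; PV = const ⇒ V₂ = 4.28 L, P₂ = 1820 kPa.

1820 kPa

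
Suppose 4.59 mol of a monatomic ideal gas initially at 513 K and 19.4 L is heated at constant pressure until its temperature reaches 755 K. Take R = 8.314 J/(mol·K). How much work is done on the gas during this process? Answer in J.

-9240 J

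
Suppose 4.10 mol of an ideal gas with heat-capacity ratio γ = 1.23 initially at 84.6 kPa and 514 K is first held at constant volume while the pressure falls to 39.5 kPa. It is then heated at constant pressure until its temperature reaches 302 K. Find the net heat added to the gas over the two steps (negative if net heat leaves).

-29300 J

V₁ = nRT₁/P₁ = 4.10×8.314×514/84.6 = 207 L.
Step 1 — Isochoric: V stays 207 L; P/T = const ⇒ T₂ = 240 K, P₂ = 39.5 kPa.
W = 0 (no volume change).
ΔU = nCvΔT = 4.10×36.1×(240−514) = -40600 J.
Q = ΔU = -40600 J.
State after step 1: P = 39.5 kPa, V = 207 L, T = 240 K.
Step 2 — Isobaric: P stays 39.5 kPa; V/T = const ⇒ T₂ = 302 K, V₂ = 261 L.
W = PΔV = 39.5×(261−207) kPa·L = 2110 J.
ΔU = nCvΔT = 4.10×36.1×(302−240) = 9190 J.
Q = ΔU + W = nCpΔT = 11300 J.
Net over both steps: W = 2110 J, Q = -29300 J, ΔU = -31400 J.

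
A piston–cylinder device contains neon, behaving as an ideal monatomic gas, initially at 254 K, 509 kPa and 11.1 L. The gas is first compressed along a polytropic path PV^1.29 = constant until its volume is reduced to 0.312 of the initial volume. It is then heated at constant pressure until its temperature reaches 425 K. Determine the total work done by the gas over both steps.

-6300 J

n = P₁V₁/(RT₁) = 509×11.1/(8.314×254) = 2.68 mol.
Step 1 — Polytropic n=1.29: T₂ = T₁(V₁/V₂)^(n−1) = 254×(3.21)^0.29 = 356 K; P₂ = P₁(V₁/V₂)^n = 2290 kPa.
W = (P₁V₁−P₂V₂)/(n−1) = (509×11.1−2290×3.46)/0.29 = -7830 J.
ΔU = nCvΔT = 2.68×12.5×(356−254) = 3410 J.
Q = ΔU + W = -4420 J.
State after step 1: P = 2290 kPa, V = 3.46 L, T = 356 K.
Step 2 — Isobaric: P stays 2290 kPa; V/T = const ⇒ T₂ = 425 K, V₂ = 4.13 L.
W = PΔV = 2290×(4.13−3.46) kPa·L = 1530 J.
ΔU = nCvΔT = 2.68×12.5×(425−356) = 2300 J.
Q = ΔU + W = nCpΔT = 3830 J.
Net over both steps: W = -6300 J, Q = -590 J, ΔU = 5710 J.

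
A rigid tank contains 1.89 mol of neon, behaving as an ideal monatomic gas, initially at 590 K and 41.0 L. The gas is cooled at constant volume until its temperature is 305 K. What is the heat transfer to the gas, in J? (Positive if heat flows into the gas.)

P₁ = nRT₁/V₁ = 1.89×8.314×590/41.0 = 226 kPa.
Isochoric: V stays 41.0 L; P/T = const ⇒ T₂ = 305 K, P₂ = 117 kPa.
W = 0 (no volume change).
ΔU = nCvΔT = 1.89×12.5×(305−590) = -6720 J.
Q = ΔU = -6720 J.

-6720 J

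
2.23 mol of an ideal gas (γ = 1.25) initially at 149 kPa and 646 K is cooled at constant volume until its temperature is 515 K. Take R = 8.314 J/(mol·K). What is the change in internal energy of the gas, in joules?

V₁ = nRT₁/P₁ = 2.23×8.314×646/149 = 80.4 L.
Isochoric: V stays 80.4 L; P/T = const ⇒ T₂ = 515 K, P₂ = 119 kPa.
For an ideal gas ΔU = nCvΔT with Cv = R/(γ−1) = 33.3 J/(mol·K).
ΔU = 2.23×33.3×(515−646) = -9720 J.

-9720 J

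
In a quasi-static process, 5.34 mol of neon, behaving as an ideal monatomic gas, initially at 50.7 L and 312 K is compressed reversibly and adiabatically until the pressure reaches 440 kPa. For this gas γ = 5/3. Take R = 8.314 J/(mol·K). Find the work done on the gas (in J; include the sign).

4360 J

P₁ = nRT₁/V₁ = 5.34×8.314×312/50.7 = 273 kPa.
Adiabatic: T₂/T₁ = (P₂/P₁)^((γ−1)/γ) ⇒ T₂ = 312×(1.61)^0.400 = 378 K; V₂ = 38.1 L.
ΔU = nCvΔT = 5.34×12.5×(378−312) = 4360 J.
Q = 0 for an adiabatic process, so W = −ΔU = -4360 J.
Work done on the gas = −W_by = 4360 J.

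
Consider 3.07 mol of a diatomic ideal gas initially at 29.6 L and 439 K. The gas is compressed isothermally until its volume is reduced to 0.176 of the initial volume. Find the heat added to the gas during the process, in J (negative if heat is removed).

P₁ = nRT₁/V₁ = 3.07×8.314×439/29.6 = 379 kPa.
Isothermal: T stays 439 K; PV = const ⇒ V₂ = 5.21 L, P₂ = 2150 kPa.
ΔU = 0 (ideal gas, T constant).
W = nRT ln(V₂/V₁) = 3.07×8.314×439×ln(0.176) = -19500 J.
Q = ΔU + W = -19500 J.

-19500 J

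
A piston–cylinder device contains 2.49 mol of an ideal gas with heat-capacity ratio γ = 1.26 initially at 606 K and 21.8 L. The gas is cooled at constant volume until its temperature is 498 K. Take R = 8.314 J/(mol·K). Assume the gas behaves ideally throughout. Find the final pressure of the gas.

P₁ = nRT₁/V₁ = 2.49×8.314×606/21.8 = 575 kPa.
Isochoric: V stays 21.8 L; P/T = const ⇒ T₂ = 498 K, P₂ = 473 kPa.

473 kPa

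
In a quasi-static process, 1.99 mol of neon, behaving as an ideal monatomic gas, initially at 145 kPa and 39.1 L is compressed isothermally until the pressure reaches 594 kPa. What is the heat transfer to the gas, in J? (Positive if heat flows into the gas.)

-7990 J

T₁ = P₁V₁/(nR) = 145×39.1/(1.99×8.314) = 343 K.
Isothermal: T stays 343 K; PV = const ⇒ V₂ = 9.54 L, P₂ = 594 kPa.
ΔU = 0 (ideal gas, T constant).
W = nRT ln(V₂/V₁) = 1.99×8.314×343×ln(0.244) = -7990 J.
Q = ΔU + W = -7990 J.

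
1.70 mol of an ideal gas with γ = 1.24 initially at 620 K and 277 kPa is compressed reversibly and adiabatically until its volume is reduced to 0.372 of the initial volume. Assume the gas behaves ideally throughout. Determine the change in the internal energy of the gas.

9780 J

V₁ = nRT₁/P₁ = 1.70×8.314×620/277 = 31.6 L.
Adiabatic: TV^(γ−1) = const ⇒ T₂ = 620×(2.69)^0.240 = 786 K; PV^γ = const ⇒ P₂ = 944 kPa.
For an ideal gas ΔU = nCvΔT with Cv = R/(γ−1) = 34.6 J/(mol·K).
ΔU = 1.70×34.6×(786−620) = 9780 J.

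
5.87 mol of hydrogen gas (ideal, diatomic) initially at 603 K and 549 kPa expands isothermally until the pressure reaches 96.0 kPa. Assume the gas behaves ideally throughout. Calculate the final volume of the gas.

307 L

V₁ = nRT₁/P₁ = 5.87×8.314×603/549 = 53.6 L.
Isothermal: T stays 603 K; PV = const ⇒ V₂ = 307 L, P₂ = 96.0 kPa.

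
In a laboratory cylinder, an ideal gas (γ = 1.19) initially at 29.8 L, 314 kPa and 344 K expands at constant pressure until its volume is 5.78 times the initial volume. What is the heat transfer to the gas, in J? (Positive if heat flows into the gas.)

n = P₁V₁/(RT₁) = 314×29.8/(8.314×344) = 3.27 mol.
Isobaric: P stays 314 kPa; V/T = const ⇒ T₂ = 1990 K, V₂ = 172 L.
W = PΔV = 314×(172−29.8) kPa·L = 44700 J.
ΔU = nCvΔT = 3.27×43.8×(1990−344) = 235000 J.
Q = ΔU + W = nCpΔT = 280000 J.

280000 J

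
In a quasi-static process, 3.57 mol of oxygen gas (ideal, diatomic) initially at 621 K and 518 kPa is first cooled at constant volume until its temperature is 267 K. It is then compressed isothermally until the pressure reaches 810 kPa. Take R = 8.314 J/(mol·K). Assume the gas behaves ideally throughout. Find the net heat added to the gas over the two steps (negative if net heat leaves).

-36500 J

V₁ = nRT₁/P₁ = 3.57×8.314×621/518 = 35.6 L.
Step 1 — Isochoric: V stays 35.6 L; P/T = const ⇒ T₂ = 267 K, P₂ = 223 kPa.
W = 0 (no volume change).
ΔU = nCvΔT = 3.57×20.8×(267−621) = -26300 J.
Q = ΔU = -26300 J.
State after step 1: P = 223 kPa, V = 35.6 L, T = 267 K.
Step 2 — Isothermal: T stays 267 K; PV = const ⇒ V₂ = 9.78 L, P₂ = 810 kPa.
ΔU = 0 (ideal gas, T constant).
W = nRT ln(V₂/V₁) = 3.57×8.314×267×ln(0.275) = -10200 J.
Q = ΔU + W = -10200 J.
Net over both steps: W = -10200 J, Q = -36500 J, ΔU = -26300 J.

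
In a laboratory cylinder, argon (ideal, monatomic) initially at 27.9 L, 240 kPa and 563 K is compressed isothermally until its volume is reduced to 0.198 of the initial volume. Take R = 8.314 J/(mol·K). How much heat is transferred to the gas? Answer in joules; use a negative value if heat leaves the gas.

n = P₁V₁/(RT₁) = 240×27.9/(8.314×563) = 1.43 mol.
Isothermal: T stays 563 K; PV = const ⇒ V₂ = 5.52 L, P₂ = 1210 kPa.
ΔU = 0 (ideal gas, T constant).
W = nRT ln(V₂/V₁) = 1.43×8.314×563×ln(0.198) = -10800 J.
Q = ΔU + W = -10800 J.

-10800 J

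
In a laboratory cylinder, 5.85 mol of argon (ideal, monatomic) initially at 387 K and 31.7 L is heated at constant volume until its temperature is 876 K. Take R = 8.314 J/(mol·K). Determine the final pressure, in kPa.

1340 kPa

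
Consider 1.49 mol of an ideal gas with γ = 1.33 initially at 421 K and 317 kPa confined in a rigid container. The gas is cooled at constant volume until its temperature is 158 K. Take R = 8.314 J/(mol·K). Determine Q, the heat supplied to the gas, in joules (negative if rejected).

-9870 J

V₁ = nRT₁/P₁ = 1.49×8.314×421/317 = 16.5 L.
Isochoric: V stays 16.5 L; P/T = const ⇒ T₂ = 158 K, P₂ = 119 kPa.
W = 0 (no volume change).
ΔU = nCvΔT = 1.49×25.2×(158−421) = -9870 J.
Q = ΔU = -9870 J.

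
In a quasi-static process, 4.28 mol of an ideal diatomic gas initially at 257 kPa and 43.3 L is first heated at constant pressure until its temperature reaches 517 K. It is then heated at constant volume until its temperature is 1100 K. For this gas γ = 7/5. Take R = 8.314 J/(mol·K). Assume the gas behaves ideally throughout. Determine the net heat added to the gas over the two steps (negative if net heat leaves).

77300 J

T₁ = P₁V₁/(nR) = 257×43.3/(4.28×8.314) = 313 K.
Step 1 — Isobaric: P stays 257 kPa; V/T = const ⇒ T₂ = 517 K, V₂ = 71.6 L.
W = PΔV = 257×(71.6−43.3) kPa·L = 7270 J.
ΔU = nCvΔT = 4.28×20.8×(517−313) = 18200 J.
Q = ΔU + W = nCpΔT = 25400 J.
State after step 1: P = 257 kPa, V = 71.6 L, T = 517 K.
Step 2 — Isochoric: V stays 71.6 L; P/T = const ⇒ T₂ = 1100 K, P₂ = 547 kPa.
W = 0 (no volume change).
ΔU = nCvΔT = 4.28×20.8×(1100−517) = 51900 J.
Q = ΔU = 51900 J.
Net over both steps: W = 7270 J, Q = 77300 J, ΔU = 70000 J.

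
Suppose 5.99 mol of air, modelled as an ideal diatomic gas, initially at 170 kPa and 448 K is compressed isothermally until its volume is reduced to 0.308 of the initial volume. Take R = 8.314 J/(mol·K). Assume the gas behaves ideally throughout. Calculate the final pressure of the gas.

552 kPa

V₁ = nRT₁/P₁ = 5.99×8.314×448/170 = 131 L.
Isothermal: T stays 448 K; PV = const ⇒ V₂ = 40.4 L, P₂ = 552 kPa.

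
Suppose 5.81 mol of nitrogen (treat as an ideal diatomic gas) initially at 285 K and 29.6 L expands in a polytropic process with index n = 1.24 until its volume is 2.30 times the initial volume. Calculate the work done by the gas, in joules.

10400 J

P₁ = nRT₁/V₁ = 5.81×8.314×285/29.6 = 465 kPa.
Polytropic n=1.24: T₂ = T₁(V₁/V₂)^(n−1) = 285×(0.435)^0.24 = 233 K; P₂ = P₁(V₁/V₂)^n = 166 kPa.
W = (P₁V₁−P₂V₂)/(n−1) = (465×29.6−166×68.1)/0.24 = 10400 J.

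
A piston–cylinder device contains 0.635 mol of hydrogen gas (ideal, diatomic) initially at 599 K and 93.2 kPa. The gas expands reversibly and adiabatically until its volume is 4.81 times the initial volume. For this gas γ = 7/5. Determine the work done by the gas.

3690 J

V₁ = nRT₁/P₁ = 0.635×8.314×599/93.2 = 33.9 L.
Adiabatic: TV^(γ−1) = const ⇒ T₂ = 599×(0.208)^0.400 = 320 K; PV^γ = const ⇒ P₂ = 10.3 kPa.
ΔU = nCvΔT = 0.635×20.8×(320−599) = -3690 J.
Q = 0 for an adiabatic process, so W = −ΔU = 3690 J.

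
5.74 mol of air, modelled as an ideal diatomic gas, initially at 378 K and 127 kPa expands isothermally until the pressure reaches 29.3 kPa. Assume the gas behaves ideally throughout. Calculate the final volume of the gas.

V₁ = nRT₁/P₁ = 5.74×8.314×378/127 = 142 L.
Isothermal: T stays 378 K; PV = const ⇒ V₂ = 616 L, P₂ = 29.3 kPa.

616 L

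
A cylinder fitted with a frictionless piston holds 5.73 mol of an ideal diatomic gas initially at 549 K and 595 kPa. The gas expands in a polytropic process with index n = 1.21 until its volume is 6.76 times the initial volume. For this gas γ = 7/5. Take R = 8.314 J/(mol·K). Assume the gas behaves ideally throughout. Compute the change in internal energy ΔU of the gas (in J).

-21600 J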